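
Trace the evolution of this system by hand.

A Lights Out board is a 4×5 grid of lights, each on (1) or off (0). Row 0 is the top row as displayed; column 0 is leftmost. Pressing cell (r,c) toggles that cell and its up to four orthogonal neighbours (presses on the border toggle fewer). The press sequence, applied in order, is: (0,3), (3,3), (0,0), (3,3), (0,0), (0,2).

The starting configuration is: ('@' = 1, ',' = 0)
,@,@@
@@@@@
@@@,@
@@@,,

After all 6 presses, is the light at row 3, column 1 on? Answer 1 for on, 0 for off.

[0] ,@,@@
@@@@@
@@@,@
@@@,,
[1] ,@@,,
@@@,@
@@@,@
@@@,,
[2] ,@@,,
@@@,@
@@@@@
@@,@@
[3] @,@,,
,@@,@
@@@@@
@@,@@
[4] @,@,,
,@@,@
@@@,@
@@@,,
[5] ,@@,,
@@@,@
@@@,@
@@@,,
[6] ,,,@,
@@,,@
@@@,@
@@@,,

1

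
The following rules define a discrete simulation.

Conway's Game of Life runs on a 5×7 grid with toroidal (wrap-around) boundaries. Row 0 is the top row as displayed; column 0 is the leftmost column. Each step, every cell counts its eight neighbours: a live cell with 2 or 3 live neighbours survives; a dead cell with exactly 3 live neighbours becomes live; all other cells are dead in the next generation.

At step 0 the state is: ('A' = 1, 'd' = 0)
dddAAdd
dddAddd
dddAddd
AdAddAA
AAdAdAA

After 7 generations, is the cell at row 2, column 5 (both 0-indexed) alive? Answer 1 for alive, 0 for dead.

t=0: dddAAdd
dddAddd
dddAddd
AdAddAA
AAdAdAA
t=1: AddAdAA
ddAAddd
ddAAAdA
ddAAdAd
dAdAddd
t=2: AAdAddA
AAddddd
dAdddAd
dAdddAd
AAdAdAd
t=3: ddddAdd
ddddddd
dAAdddA
dAdddAd
dddddAd
t=4: ddddddd
ddddddd
AAAdddd
AAAddAA
ddddAAd
t=5: ddddddd
dAddddd
ddAdddd
ddAAAAd
AAddAAd
t=6: AAddddd
ddddddd
dAAdAdd
ddAddAA
dAAddAA
t=7: AAAdddA
AdAdddd
dAAAdAd
ddddAdA
ddAddAd

1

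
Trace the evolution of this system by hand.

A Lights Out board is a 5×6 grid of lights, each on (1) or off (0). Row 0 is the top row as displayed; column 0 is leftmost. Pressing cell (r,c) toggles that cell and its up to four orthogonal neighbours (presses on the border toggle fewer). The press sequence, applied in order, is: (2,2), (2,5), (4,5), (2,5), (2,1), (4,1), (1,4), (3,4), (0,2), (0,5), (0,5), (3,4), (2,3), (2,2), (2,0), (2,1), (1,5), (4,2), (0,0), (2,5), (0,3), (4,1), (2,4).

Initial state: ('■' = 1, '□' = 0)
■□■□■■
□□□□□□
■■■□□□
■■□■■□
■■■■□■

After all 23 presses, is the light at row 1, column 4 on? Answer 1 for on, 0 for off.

1

t=0: ■□■□■■
□□□□□□
■■■□□□
■■□■■□
■■■■□■
t=1: ■□■□■■
□□■□□□
■□□■□□
■■■■■□
■■■■□■
t=2: ■□■□■■
□□■□□■
■□□■■■
■■■■■■
■■■■□■
t=3: ■□■□■■
□□■□□■
■□□■■■
■■■■■□
■■■■■□
t=4: ■□■□■■
□□■□□□
■□□■□□
■■■■■■
■■■■■□
t=5: ■□■□■■
□■■□□□
□■■■□□
■□■■■■
■■■■■□
t=6: ■□■□■■
□■■□□□
□■■■□□
■■■■■■
□□□■■□
t=7: ■□■□□■
□■■■■■
□■■■■□
■■■■■■
□□□■■□
t=8: ■□■□□■
□■■■■■
□■■■□□
■■■□□□
□□□■□□
t=9: ■■□■□■
□■□■■■
□■■■□□
■■■□□□
□□□■□□
t=10: ■■□■■□
□■□■■□
□■■■□□
■■■□□□
□□□■□□
t=11: ■■□■□■
□■□■■■
□■■■□□
■■■□□□
□□□■□□
t=12: ■■□■□■
□■□■■■
□■■■■□
■■■■■■
□□□■■□
t=13: ■■□■□■
□■□□■■
□■□□□□
■■■□■■
□□□■■□
t=14: ■■□■□■
□■■□■■
□□■■□□
■■□□■■
□□□■■□
t=15: ■■□■□■
■■■□■■
■■■■□□
□■□□■■
□□□■■□
t=16: ■■□■□■
■□■□■■
□□□■□□
□□□□■■
□□□■■□
t=17: ■■□■□□
■□■□□□
□□□■□■
□□□□■■
□□□■■□
t=18: ■■□■□□
■□■□□□
□□□■□■
□□■□■■
□■■□■□
t=19: □□□■□□
□□■□□□
□□□■□■
□□■□■■
□■■□■□
t=20: □□□■□□
□□■□□■
□□□■■□
□□■□■□
□■■□■□
t=21: □□■□■□
□□■■□■
□□□■■□
□□■□■□
□■■□■□
t=22: □□■□■□
□□■■□■
□□□■■□
□■■□■□
■□□□■□
t=23: □□■□■□
□□■■■■
□□□□□■
□■■□□□
■□□□■□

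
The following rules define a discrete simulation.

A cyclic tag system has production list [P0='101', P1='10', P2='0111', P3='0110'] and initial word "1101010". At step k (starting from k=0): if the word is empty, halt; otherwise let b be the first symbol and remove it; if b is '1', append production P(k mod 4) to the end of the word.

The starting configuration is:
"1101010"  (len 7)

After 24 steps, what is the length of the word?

gen 0: "1101010"  (len 7)
gen 1: "101010101"  (len 9)
gen 2: "0101010110"  (len 10)
gen 3: "101010110"  (len 9)
gen 4: "010101100110"  (len 12)
gen 5: "10101100110"  (len 11)
gen 6: "010110011010"  (len 12)
gen 7: "10110011010"  (len 11)
gen 8: "01100110100110"  (len 14)
gen 9: "1100110100110"  (len 13)
gen 10: "10011010011010"  (len 14)
gen 11: "00110100110100111"  (len 17)
gen 12: "0110100110100111"  (len 16)
gen 13: "110100110100111"  (len 15)
gen 14: "1010011010011110"  (len 16)
gen 15: "0100110100111100111"  (len 19)
gen 16: "100110100111100111"  (len 18)
gen 17: "00110100111100111101"  (len 20)
gen 18: "0110100111100111101"  (len 19)
gen 19: "110100111100111101"  (len 18)
gen 20: "101001111001111010110"  (len 21)
gen 21: "01001111001111010110101"  (len 23)
gen 22: "1001111001111010110101"  (len 22)
gen 23: "0011110011110101101010111"  (len 25)
gen 24: "011110011110101101010111"  (len 24)

24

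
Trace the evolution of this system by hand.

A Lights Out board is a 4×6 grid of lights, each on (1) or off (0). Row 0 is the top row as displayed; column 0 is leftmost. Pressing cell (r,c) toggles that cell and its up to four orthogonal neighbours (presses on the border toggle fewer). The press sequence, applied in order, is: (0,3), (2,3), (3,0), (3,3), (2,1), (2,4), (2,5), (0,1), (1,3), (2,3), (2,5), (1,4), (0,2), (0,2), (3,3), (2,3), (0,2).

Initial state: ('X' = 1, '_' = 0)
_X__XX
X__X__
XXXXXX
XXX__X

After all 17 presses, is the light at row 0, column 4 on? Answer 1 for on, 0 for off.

k=0  _X__XX
X__X__
XXXXXX
XXX__X
k=1  _XXX_X
X_____
XXXXXX
XXX__X
k=2  _XXX_X
X__X__
XX___X
XXXX_X
k=3  _XXX_X
X__X__
_X___X
__XX_X
k=4  _XXX_X
X__X__
_X_X_X
____XX
k=5  _XXX_X
XX_X__
X_XX_X
_X__XX
k=6  _XXX_X
XX_XX_
X_X_X_
_X___X
k=7  _XXX_X
XX_XXX
X_X__X
_X____
k=8  X__X_X
X__XXX
X_X__X
_X____
k=9  X____X
X_X__X
X_XX_X
_X____
k=10  X____X
X_XX_X
X___XX
_X_X__
k=11  X____X
X_XX__
X_____
_X_X_X
k=12  X___XX
X_X_XX
X___X_
_X_X_X
k=13  XXXXXX
X___XX
X___X_
_X_X_X
k=14  X___XX
X_X_XX
X___X_
_X_X_X
k=15  X___XX
X_X_XX
X__XX_
_XX_XX
k=16  X___XX
X_XXXX
X_X___
_XXXXX
k=17  XXXXXX
X__XXX
X_X___
_XXXXX

1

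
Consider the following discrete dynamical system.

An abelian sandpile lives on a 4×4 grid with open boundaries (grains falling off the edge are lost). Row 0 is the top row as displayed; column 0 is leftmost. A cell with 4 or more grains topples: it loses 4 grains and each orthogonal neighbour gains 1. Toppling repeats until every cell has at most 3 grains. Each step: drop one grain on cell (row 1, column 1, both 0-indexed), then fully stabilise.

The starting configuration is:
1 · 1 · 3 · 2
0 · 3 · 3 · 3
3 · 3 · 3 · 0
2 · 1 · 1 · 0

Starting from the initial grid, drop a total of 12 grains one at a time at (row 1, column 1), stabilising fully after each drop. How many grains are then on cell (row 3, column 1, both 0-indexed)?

k=0  1 · 1 · 3 · 2
0 · 3 · 3 · 3
3 · 3 · 3 · 0
2 · 1 · 1 · 0
k=1  1 · 3 · 1 · 0
2 · 2 · 3 · 1
0 · 2 · 1 · 2
3 · 2 · 2 · 0
k=2  1 · 3 · 1 · 0
2 · 3 · 3 · 1
0 · 2 · 1 · 2
3 · 2 · 2 · 0
k=3  2 · 0 · 3 · 0
3 · 2 · 0 · 2
0 · 3 · 2 · 2
3 · 2 · 2 · 0
k=4  2 · 0 · 3 · 0
3 · 3 · 0 · 2
0 · 3 · 2 · 2
3 · 2 · 2 · 0
k=5  3 · 1 · 3 · 0
0 · 2 · 1 · 2
2 · 0 · 3 · 2
3 · 3 · 2 · 0
k=6  3 · 1 · 3 · 0
0 · 3 · 1 · 2
2 · 0 · 3 · 2
3 · 3 · 2 · 0
k=7  3 · 2 · 3 · 0
1 · 0 · 2 · 2
2 · 1 · 3 · 2
3 · 3 · 2 · 0
k=8  3 · 2 · 3 · 0
1 · 1 · 2 · 2
2 · 1 · 3 · 2
3 · 3 · 2 · 0
k=9  3 · 2 · 3 · 0
1 · 2 · 2 · 2
2 · 1 · 3 · 2
3 · 3 · 2 · 0
k=10  3 · 2 · 3 · 0
1 · 3 · 2 · 2
2 · 1 · 3 · 2
3 · 3 · 2 · 0
k=11  3 · 3 · 3 · 0
2 · 0 · 3 · 2
2 · 2 · 3 · 2
3 · 3 · 2 · 0
k=12  3 · 3 · 3 · 0
2 · 1 · 3 · 2
2 · 2 · 3 · 2
3 · 3 · 2 · 0

3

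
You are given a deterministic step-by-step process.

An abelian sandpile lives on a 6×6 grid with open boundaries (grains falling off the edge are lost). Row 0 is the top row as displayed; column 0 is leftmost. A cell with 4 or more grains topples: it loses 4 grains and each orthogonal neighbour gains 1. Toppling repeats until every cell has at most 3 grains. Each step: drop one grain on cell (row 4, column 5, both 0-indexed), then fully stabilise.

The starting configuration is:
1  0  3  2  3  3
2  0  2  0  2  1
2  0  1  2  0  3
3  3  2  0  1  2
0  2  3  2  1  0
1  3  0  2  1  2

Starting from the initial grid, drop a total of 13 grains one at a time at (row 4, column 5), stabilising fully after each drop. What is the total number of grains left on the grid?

60

k=0  1  0  3  2  3  3
2  0  2  0  2  1
2  0  1  2  0  3
3  3  2  0  1  2
0  2  3  2  1  0
1  3  0  2  1  2
k=1  1  0  3  2  3  3
2  0  2  0  2  1
2  0  1  2  0  3
3  3  2  0  1  2
0  2  3  2  1  1
1  3  0  2  1  2
k=2  1  0  3  2  3  3
2  0  2  0  2  1
2  0  1  2  0  3
3  3  2  0  1  2
0  2  3  2  1  2
1  3  0  2  1  2
k=3  1  0  3  2  3  3
2  0  2  0  2  1
2  0  1  2  0  3
3  3  2  0  1  2
0  2  3  2  1  3
1  3  0  2  1  2
k=4  1  0  3  2  3  3
2  0  2  0  2  1
2  0  1  2  0  3
3  3  2  0  1  3
0  2  3  2  2  0
1  3  0  2  1  3
k=5  1  0  3  2  3  3
2  0  2  0  2  1
2  0  1  2  0  3
3  3  2  0  1  3
0  2  3  2  2  1
1  3  0  2  1  3
k=6  1  0  3  2  3  3
2  0  2  0  2  1
2  0  1  2  0  3
3  3  2  0  1  3
0  2  3  2  2  2
1  3  0  2  1  3
k=7  1  0  3  2  3  3
2  0  2  0  2  1
2  0  1  2  0  3
3  3  2  0  1  3
0  2  3  2  2  3
1  3  0  2  1  3
k=8  1  0  3  2  3  3
2  0  2  0  2  2
2  0  1  2  1  0
3  3  2  0  2  1
0  2  3  2  3  2
1  3  0  2  2  0
k=9  1  0  3  2  3  3
2  0  2  0  2  2
2  0  1  2  1  0
3  3  2  0  2  1
0  2  3  2  3  3
1  3  0  2  2  0
k=10  1  0  3  2  3  3
2  0  2  0  2  2
2  0  1  2  1  0
3  3  2  0  3  2
0  2  3  3  0  1
1  3  0  2  3  1
k=11  1  0  3  2  3  3
2  0  2  0  2  2
2  0  1  2  1  0
3  3  2  0  3  2
0  2  3  3  0  2
1  3  0  2  3  1
k=12  1  0  3  2  3  3
2  0  2  0  2  2
2  0  1  2  1  0
3  3  2  0  3  2
0  2  3  3  0  3
1  3  0  2  3  1
k=13  1  0  3  2  3  3
2  0  2  0  2  2
2  0  1  2  1  0
3  3  2  0  3  3
0  2  3  3  1  0
1  3  0  2  3  2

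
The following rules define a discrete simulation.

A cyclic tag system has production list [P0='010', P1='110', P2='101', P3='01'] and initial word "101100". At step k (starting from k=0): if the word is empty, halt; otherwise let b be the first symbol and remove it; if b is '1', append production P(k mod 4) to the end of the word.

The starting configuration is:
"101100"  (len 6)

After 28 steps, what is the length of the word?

18

step 0: "101100"  (len 6)
step 1: "01100010"  (len 8)
step 2: "1100010"  (len 7)
step 3: "100010101"  (len 9)
step 4: "0001010101"  (len 10)
step 5: "001010101"  (len 9)
step 6: "01010101"  (len 8)
step 7: "1010101"  (len 7)
step 8: "01010101"  (len 8)
step 9: "1010101"  (len 7)
step 10: "010101110"  (len 9)
step 11: "10101110"  (len 8)
step 12: "010111001"  (len 9)
step 13: "10111001"  (len 8)
step 14: "0111001110"  (len 10)
step 15: "111001110"  (len 9)
step 16: "1100111001"  (len 10)
step 17: "100111001010"  (len 12)
step 18: "00111001010110"  (len 14)
step 19: "0111001010110"  (len 13)
step 20: "111001010110"  (len 12)
step 21: "11001010110010"  (len 14)
step 22: "1001010110010110"  (len 16)
step 23: "001010110010110101"  (len 18)
step 24: "01010110010110101"  (len 17)
step 25: "1010110010110101"  (len 16)
step 26: "010110010110101110"  (len 18)
step 27: "10110010110101110"  (len 17)
step 28: "011001011010111001"  (len 18)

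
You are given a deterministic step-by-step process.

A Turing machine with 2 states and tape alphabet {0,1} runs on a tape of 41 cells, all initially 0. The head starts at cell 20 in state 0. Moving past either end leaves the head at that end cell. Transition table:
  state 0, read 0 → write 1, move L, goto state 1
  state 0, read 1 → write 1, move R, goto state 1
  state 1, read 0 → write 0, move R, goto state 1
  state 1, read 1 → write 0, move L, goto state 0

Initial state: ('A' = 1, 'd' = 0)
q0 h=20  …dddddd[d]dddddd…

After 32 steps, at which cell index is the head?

0) q0 h=20  …dddddd[d]dddddd…
1) q1 h=19  …dddddd[d]Addddd…
2) q1 h=20  …dddddd[A]dddddd…
3) q0 h=19  …dddddd[d]dddddd…
4) q1 h=18  …dddddd[d]Addddd…
5) q1 h=19  …dddddd[A]dddddd…
6) q0 h=18  …dddddd[d]dddddd…
7) q1 h=17  …dddddd[d]Addddd…
8) q1 h=18  …dddddd[A]dddddd…
9) q0 h=17  …dddddd[d]dddddd…
10) q1 h=16  …dddddd[d]Addddd…
11) q1 h=17  …dddddd[A]dddddd…
12) q0 h=16  …dddddd[d]dddddd…
13) q1 h=15  …dddddd[d]Addddd…
14) q1 h=16  …dddddd[A]dddddd…
15) q0 h=15  …dddddd[d]dddddd…
16) q1 h=14  …dddddd[d]Addddd…
17) q1 h=15  …dddddd[A]dddddd…
18) q0 h=14  …dddddd[d]dddddd…
19) q1 h=13  …dddddd[d]Addddd…
20) q1 h=14  …dddddd[A]dddddd…
21) q0 h=13  …dddddd[d]dddddd…
22) q1 h=12  …dddddd[d]Addddd…
23) q1 h=13  …dddddd[A]dddddd…
24) q0 h=12  …dddddd[d]dddddd…
25) q1 h=11  …dddddd[d]Addddd…
26) q1 h=12  …dddddd[A]dddddd…
27) q0 h=11  …dddddd[d]dddddd…
28) q1 h=10  …dddddd[d]Addddd…
29) q1 h=11  …dddddd[A]dddddd…
30) q0 h=10  …dddddd[d]dddddd…
31) q1 h= 9  …dddddd[d]Addddd…
32) q1 h=10  …dddddd[A]dddddd…

10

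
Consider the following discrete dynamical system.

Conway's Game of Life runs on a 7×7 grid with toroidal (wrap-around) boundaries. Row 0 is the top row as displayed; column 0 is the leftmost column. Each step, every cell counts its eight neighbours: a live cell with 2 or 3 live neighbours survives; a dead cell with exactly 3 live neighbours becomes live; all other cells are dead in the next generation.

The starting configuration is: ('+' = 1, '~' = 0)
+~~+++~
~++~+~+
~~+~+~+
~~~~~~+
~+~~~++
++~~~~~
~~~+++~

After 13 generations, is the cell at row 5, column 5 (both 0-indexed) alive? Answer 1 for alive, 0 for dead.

0

k=0  +~~+++~
~++~+~+
~~+~+~+
~~~~~~+
~+~~~++
++~~~~~
~~~+++~
k=1  ++~~~~~
~++~~~+
~++~~~+
~~~~~~+
~+~~~++
+++~~~~
++++~+~
k=2  ~~~+~~~
~~~~~~+
~++~~++
~++~~~+
~++~~++
~~~+++~
~~~+~~~
k=3  ~~~~~~~
+~+~~++
~++~~++
~~~+~~~
~+~~~~+
~~~+~++
~~++~~~
k=4  ~+++~~+
+~+~~+~
~+++++~
~+~~~++
+~+~+++
+~~++++
~~+++~~
k=5  +~~~~++
+~~~~+~
~~~+~~~
~~~~~~~
~~+~~~~
+~~~~~~
~~~~~~~
k=6  +~~~~+~
+~~~++~
~~~~~~~
~~~~~~~
~~~~~~~
~~~~~~~
+~~~~~~
k=7  ++~~++~
~~~~++~
~~~~~~~
~~~~~~~
~~~~~~~
~~~~~~~
~~~~~~+
k=8  +~~~+~~
~~~~+++
~~~~~~~
~~~~~~~
~~~~~~~
~~~~~~~
+~~~~++
k=9  +~~~+~~
~~~~+++
~~~~~+~
~~~~~~~
~~~~~~~
~~~~~~+
+~~~~++
k=10  +~~~+~~
~~~~+~+
~~~~+++
~~~~~~~
~~~~~~~
+~~~~++
+~~~~+~
k=11  +~~~+~~
+~~++~+
~~~~+~+
~~~~~+~
~~~~~~+
+~~~~+~
++~~++~
k=12  ~~~~~~~
+~~++~+
+~~++~+
~~~~~++
~~~~~++
++~~++~
++~~++~
k=13  ~+~+~~~
+~~++~+
~~~+~~~
~~~~~~~
~~~~~~~
~+~~~~~
++~~++~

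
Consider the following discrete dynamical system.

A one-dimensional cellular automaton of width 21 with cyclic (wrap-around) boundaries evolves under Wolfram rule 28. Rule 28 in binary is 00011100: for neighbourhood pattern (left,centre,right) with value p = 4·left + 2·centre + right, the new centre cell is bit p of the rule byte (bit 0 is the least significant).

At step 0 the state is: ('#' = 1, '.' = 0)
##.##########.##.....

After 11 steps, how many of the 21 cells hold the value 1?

t=0: ##.##########.##.....
t=1: #..#..........#.#....
t=2: ##.##.........#.##...
t=3: #..#.#........#.#.#..
t=4: ##.#.##.......#.#.##.
t=5: #..#.#.#......#.#.#..
t=6: ##.#.#.##.....#.#.##.
t=7: #..#.#.#.#....#.#.#..
t=8: ##.#.#.#.##...#.#.##.
t=9: #..#.#.#.#.#..#.#.#..
t=10: ##.#.#.#.#.##.#.#.##.
t=11: #..#.#.#.#.#..#.#.#..

9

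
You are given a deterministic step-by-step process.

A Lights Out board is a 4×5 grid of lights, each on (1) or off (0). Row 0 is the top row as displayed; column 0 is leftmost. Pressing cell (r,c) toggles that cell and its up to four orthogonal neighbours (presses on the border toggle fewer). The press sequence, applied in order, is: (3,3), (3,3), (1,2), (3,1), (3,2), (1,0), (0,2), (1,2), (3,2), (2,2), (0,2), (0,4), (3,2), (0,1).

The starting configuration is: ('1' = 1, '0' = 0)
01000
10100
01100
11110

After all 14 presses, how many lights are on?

t=0: 01000
10100
01100
11110
t=1: 01000
10100
01110
11001
t=2: 01000
10100
01100
11110
t=3: 01100
11010
01000
11110
t=4: 01100
11010
00000
00010
t=5: 01100
11010
00100
01100
t=6: 11100
00010
10100
01100
t=7: 10010
00110
10100
01100
t=8: 10110
01000
10000
01100
t=9: 10110
01000
10100
00010
t=10: 10110
01100
11010
00110
t=11: 11000
01000
11010
00110
t=12: 11011
01001
11010
00110
t=13: 11011
01001
11110
01000
t=14: 00111
00001
11110
01000

9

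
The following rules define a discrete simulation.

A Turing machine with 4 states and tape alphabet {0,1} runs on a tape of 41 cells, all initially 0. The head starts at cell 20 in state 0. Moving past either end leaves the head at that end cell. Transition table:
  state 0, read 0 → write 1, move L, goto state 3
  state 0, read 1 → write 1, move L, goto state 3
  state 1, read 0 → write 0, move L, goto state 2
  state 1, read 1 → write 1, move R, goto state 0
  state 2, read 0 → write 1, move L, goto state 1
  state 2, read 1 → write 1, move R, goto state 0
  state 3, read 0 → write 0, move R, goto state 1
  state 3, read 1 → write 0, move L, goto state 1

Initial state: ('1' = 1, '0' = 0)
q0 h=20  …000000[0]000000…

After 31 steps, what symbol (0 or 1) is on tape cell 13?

0) q0 h=20  …000000[0]000000…
1) q3 h=19  …000000[0]100000…
2) q1 h=20  …000000[1]000000…
3) q0 h=21  …000001[0]000000…
4) q3 h=20  …000000[1]100000…
5) q1 h=19  …000000[0]010000…
6) q2 h=18  …000000[0]001000…
7) q1 h=17  …000000[0]100100…
8) q2 h=16  …000000[0]010010…
9) q1 h=15  …000000[0]101001…
10) q2 h=14  …000000[0]010100…
11) q1 h=13  …000000[0]101010…
12) q2 h=12  …000000[0]010101…
13) q1 h=11  …000000[0]101010…
14) q2 h=10  …000000[0]010101…
15) q1 h= 9  …000000[0]101010…
16) q2 h= 8  …000000[0]010101…
17) q1 h= 7  …000000[0]101010…
18) q2 h= 6  |000000[0]010101…
19) q1 h= 5  |00000[0]101010…
20) q2 h= 4  |0000[0]010101…
21) q1 h= 3  |000[0]101010…
22) q2 h= 2  |00[0]010101…
23) q1 h= 1  |0[0]101010…
24) q2 h= 0  |[0]010101…
25) q1 h= 0  |[1]010101…
26) q0 h= 1  |1[0]101010…
27) q3 h= 0  |[1]110101…
28) q1 h= 0  |[0]110101…
29) q2 h= 0  |[0]110101…
30) q1 h= 0  |[1]110101…
31) q0 h= 1  |1[1]101010…

0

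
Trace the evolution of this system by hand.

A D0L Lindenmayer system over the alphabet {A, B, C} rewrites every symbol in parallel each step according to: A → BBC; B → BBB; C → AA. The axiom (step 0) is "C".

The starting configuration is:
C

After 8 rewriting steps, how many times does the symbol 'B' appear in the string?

3740

t=0: C
t=1: AA
t=2: BBCBBC
t=3: BBBBBBAABBBBBBAA
t=4: BBBBBBBBBBBBBBBBBBBBCBBCBBBBBBBBBBBBBBBBBBBBCBBC
t=5: BBBBBBBBBBBBBBBBBBBBBBBBBBBBBBBBBBBBBBBBBBBBBBBBBBBBBBBBBB…BBBBBBBBBBBBBBBBBBBBBBBBBBBBBBBBBBBBBBBBBBBBBBBBAABBBBBBAA  (len 140)
t=6: BBBBBBBBBBBBBBBBBBBBBBBBBBBBBBBBBBBBBBBBBBBBBBBBBBBBBBBBBB…BBBBBBBBBBBBBBBBBBBBBBBBBBBBBBCBBCBBBBBBBBBBBBBBBBBBBBCBBC  (len 420)
t=7: BBBBBBBBBBBBBBBBBBBBBBBBBBBBBBBBBBBBBBBBBBBBBBBBBBBBBBBBBB…BBBBBBBBBBBBBBBBBBBBBBBBBBBBBBBBBBBBBBBBBBBBBBBBAABBBBBBAA  (len 1252)
t=8: BBBBBBBBBBBBBBBBBBBBBBBBBBBBBBBBBBBBBBBBBBBBBBBBBBBBBBBBBB…BBBBBBBBBBBBBBBBBBBBBBBBBBBBBBCBBCBBBBBBBBBBBBBBBBBBBBCBBC  (len 3756)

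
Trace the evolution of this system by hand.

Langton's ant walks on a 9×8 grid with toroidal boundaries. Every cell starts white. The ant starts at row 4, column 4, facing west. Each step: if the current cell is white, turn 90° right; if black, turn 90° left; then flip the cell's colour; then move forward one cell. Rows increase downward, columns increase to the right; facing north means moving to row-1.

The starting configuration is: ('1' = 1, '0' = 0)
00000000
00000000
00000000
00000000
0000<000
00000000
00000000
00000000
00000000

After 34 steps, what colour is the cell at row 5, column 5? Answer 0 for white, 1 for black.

t=0: 00000000
00000000
00000000
00000000
0000<000
00000000
00000000
00000000
00000000
t=1: 00000000
00000000
00000000
0000^000
00001000
00000000
00000000
00000000
00000000
t=2: 00000000
00000000
00000000
00001>00
00001000
00000000
00000000
00000000
00000000
t=3: 00000000
00000000
00000000
00001100
00001v00
00000000
00000000
00000000
00000000
t=4: 00000000
00000000
00000000
00001100
0000<100
00000000
00000000
00000000
00000000
t=5: 00000000
00000000
00000000
00001100
00000100
0000v000
00000000
00000000
00000000
t=6: 00000000
00000000
00000000
00001100
00000100
000<1000
00000000
00000000
00000000
t=7: 00000000
00000000
00000000
00001100
000^0100
00011000
00000000
00000000
00000000
t=8: 00000000
00000000
00000000
00001100
0001>100
00011000
00000000
00000000
00000000
t=9: 00000000
00000000
00000000
00001100
00011100
0001v000
00000000
00000000
00000000
t=10: 00000000
00000000
00000000
00001100
00011100
00010>00
00000000
00000000
00000000
t=11: 00000000
00000000
00000000
00001100
00011100
00010100
00000v00
00000000
00000000
t=12: 00000000
00000000
00000000
00001100
00011100
00010100
0000<100
00000000
00000000
t=13: 00000000
00000000
00000000
00001100
00011100
0001^100
00001100
00000000
00000000
t=14: 00000000
00000000
00000000
00001100
00011100
00011>00
00001100
00000000
00000000
t=15: 00000000
00000000
00000000
00001100
00011^00
00011000
00001100
00000000
00000000
t=16: 00000000
00000000
00000000
00001100
0001<000
00011000
00001100
00000000
00000000
t=17: 00000000
00000000
00000000
00001100
00010000
0001v000
00001100
00000000
00000000
t=18: 00000000
00000000
00000000
00001100
00010000
00010>00
00001100
00000000
00000000
t=19: 00000000
00000000
00000000
00001100
00010000
00010100
00001v00
00000000
00000000
t=20: 00000000
00000000
00000000
00001100
00010000
00010100
000010>0
00000000
00000000
t=21: 00000000
00000000
00000000
00001100
00010000
00010100
00001010
000000v0
00000000
t=22: 00000000
00000000
00000000
00001100
00010000
00010100
00001010
00000<10
00000000
t=23: 00000000
00000000
00000000
00001100
00010000
00010100
00001^10
00000110
00000000
t=24: 00000000
00000000
00000000
00001100
00010000
00010100
000011>0
00000110
00000000
t=25: 00000000
00000000
00000000
00001100
00010000
000101^0
00001100
00000110
00000000
t=26: 00000000
00000000
00000000
00001100
00010000
0001011>
00001100
00000110
00000000
t=27: 00000000
00000000
00000000
00001100
00010000
00010111
0000110v
00000110
00000000
t=28: 00000000
00000000
00000000
00001100
00010000
00010111
000011<1
00000110
00000000
t=29: 00000000
00000000
00000000
00001100
00010000
000101^1
00001111
00000110
00000000
t=30: 00000000
00000000
00000000
00001100
00010000
00010<01
00001111
00000110
00000000
t=31: 00000000
00000000
00000000
00001100
00010000
00010001
00001v11
00000110
00000000
t=32: 00000000
00000000
00000000
00001100
00010000
00010001
000010>1
00000110
00000000
t=33: 00000000
00000000
00000000
00001100
00010000
000100^1
00001001
00000110
00000000
t=34: 00000000
00000000
00000000
00001100
00010000
0001001>
00001001
00000110
00000000

0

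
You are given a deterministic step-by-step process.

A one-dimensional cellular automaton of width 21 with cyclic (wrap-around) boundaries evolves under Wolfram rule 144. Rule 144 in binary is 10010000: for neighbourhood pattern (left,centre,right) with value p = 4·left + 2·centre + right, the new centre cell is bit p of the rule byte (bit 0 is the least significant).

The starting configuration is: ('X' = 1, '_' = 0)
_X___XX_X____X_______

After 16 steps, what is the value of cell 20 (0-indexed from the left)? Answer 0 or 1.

0

0) _X___XX_X____X_______
1) __X______X____X______
2) ___X______X____X_____
3) ____X______X____X____
4) _____X______X____X___
5) ______X______X____X__
6) _______X______X____X_
7) ________X______X____X
8) X________X______X____
9) _X________X______X___
10) __X________X______X__
11) ___X________X______X_
12) ____X________X______X
13) X____X________X______
14) _X____X________X_____
15) __X____X________X____
16) ___X____X________X___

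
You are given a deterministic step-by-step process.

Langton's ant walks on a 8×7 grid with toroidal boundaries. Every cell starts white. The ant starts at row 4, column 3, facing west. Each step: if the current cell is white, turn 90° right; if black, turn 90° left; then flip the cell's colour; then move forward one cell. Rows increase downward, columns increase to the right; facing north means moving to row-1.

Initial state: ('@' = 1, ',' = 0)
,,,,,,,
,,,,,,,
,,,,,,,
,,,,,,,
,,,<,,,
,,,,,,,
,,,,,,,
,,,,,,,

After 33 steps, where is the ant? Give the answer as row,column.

5,5

t=0: ,,,,,,,
,,,,,,,
,,,,,,,
,,,,,,,
,,,<,,,
,,,,,,,
,,,,,,,
,,,,,,,
t=1: ,,,,,,,
,,,,,,,
,,,,,,,
,,,^,,,
,,,@,,,
,,,,,,,
,,,,,,,
,,,,,,,
t=2: ,,,,,,,
,,,,,,,
,,,,,,,
,,,@>,,
,,,@,,,
,,,,,,,
,,,,,,,
,,,,,,,
t=3: ,,,,,,,
,,,,,,,
,,,,,,,
,,,@@,,
,,,@v,,
,,,,,,,
,,,,,,,
,,,,,,,
t=4: ,,,,,,,
,,,,,,,
,,,,,,,
,,,@@,,
,,,<@,,
,,,,,,,
,,,,,,,
,,,,,,,
t=5: ,,,,,,,
,,,,,,,
,,,,,,,
,,,@@,,
,,,,@,,
,,,v,,,
,,,,,,,
,,,,,,,
t=6: ,,,,,,,
,,,,,,,
,,,,,,,
,,,@@,,
,,,,@,,
,,<@,,,
,,,,,,,
,,,,,,,
t=7: ,,,,,,,
,,,,,,,
,,,,,,,
,,,@@,,
,,^,@,,
,,@@,,,
,,,,,,,
,,,,,,,
t=8: ,,,,,,,
,,,,,,,
,,,,,,,
,,,@@,,
,,@>@,,
,,@@,,,
,,,,,,,
,,,,,,,
t=9: ,,,,,,,
,,,,,,,
,,,,,,,
,,,@@,,
,,@@@,,
,,@v,,,
,,,,,,,
,,,,,,,
t=10: ,,,,,,,
,,,,,,,
,,,,,,,
,,,@@,,
,,@@@,,
,,@,>,,
,,,,,,,
,,,,,,,
t=11: ,,,,,,,
,,,,,,,
,,,,,,,
,,,@@,,
,,@@@,,
,,@,@,,
,,,,v,,
,,,,,,,
t=12: ,,,,,,,
,,,,,,,
,,,,,,,
,,,@@,,
,,@@@,,
,,@,@,,
,,,<@,,
,,,,,,,
t=13: ,,,,,,,
,,,,,,,
,,,,,,,
,,,@@,,
,,@@@,,
,,@^@,,
,,,@@,,
,,,,,,,
t=14: ,,,,,,,
,,,,,,,
,,,,,,,
,,,@@,,
,,@@@,,
,,@@>,,
,,,@@,,
,,,,,,,
t=15: ,,,,,,,
,,,,,,,
,,,,,,,
,,,@@,,
,,@@^,,
,,@@,,,
,,,@@,,
,,,,,,,
t=16: ,,,,,,,
,,,,,,,
,,,,,,,
,,,@@,,
,,@<,,,
,,@@,,,
,,,@@,,
,,,,,,,
t=17: ,,,,,,,
,,,,,,,
,,,,,,,
,,,@@,,
,,@,,,,
,,@v,,,
,,,@@,,
,,,,,,,
t=18: ,,,,,,,
,,,,,,,
,,,,,,,
,,,@@,,
,,@,,,,
,,@,>,,
,,,@@,,
,,,,,,,
t=19: ,,,,,,,
,,,,,,,
,,,,,,,
,,,@@,,
,,@,,,,
,,@,@,,
,,,@v,,
,,,,,,,
t=20: ,,,,,,,
,,,,,,,
,,,,,,,
,,,@@,,
,,@,,,,
,,@,@,,
,,,@,>,
,,,,,,,
t=21: ,,,,,,,
,,,,,,,
,,,,,,,
,,,@@,,
,,@,,,,
,,@,@,,
,,,@,@,
,,,,,v,
t=22: ,,,,,,,
,,,,,,,
,,,,,,,
,,,@@,,
,,@,,,,
,,@,@,,
,,,@,@,
,,,,<@,
t=23: ,,,,,,,
,,,,,,,
,,,,,,,
,,,@@,,
,,@,,,,
,,@,@,,
,,,@^@,
,,,,@@,
t=24: ,,,,,,,
,,,,,,,
,,,,,,,
,,,@@,,
,,@,,,,
,,@,@,,
,,,@@>,
,,,,@@,
t=25: ,,,,,,,
,,,,,,,
,,,,,,,
,,,@@,,
,,@,,,,
,,@,@^,
,,,@@,,
,,,,@@,
t=26: ,,,,,,,
,,,,,,,
,,,,,,,
,,,@@,,
,,@,,,,
,,@,@@>
,,,@@,,
,,,,@@,
t=27: ,,,,,,,
,,,,,,,
,,,,,,,
,,,@@,,
,,@,,,,
,,@,@@@
,,,@@,v
,,,,@@,
t=28: ,,,,,,,
,,,,,,,
,,,,,,,
,,,@@,,
,,@,,,,
,,@,@@@
,,,@@<@
,,,,@@,
t=29: ,,,,,,,
,,,,,,,
,,,,,,,
,,,@@,,
,,@,,,,
,,@,@^@
,,,@@@@
,,,,@@,
t=30: ,,,,,,,
,,,,,,,
,,,,,,,
,,,@@,,
,,@,,,,
,,@,<,@
,,,@@@@
,,,,@@,
t=31: ,,,,,,,
,,,,,,,
,,,,,,,
,,,@@,,
,,@,,,,
,,@,,,@
,,,@v@@
,,,,@@,
t=32: ,,,,,,,
,,,,,,,
,,,,,,,
,,,@@,,
,,@,,,,
,,@,,,@
,,,@,>@
,,,,@@,
t=33: ,,,,,,,
,,,,,,,
,,,,,,,
,,,@@,,
,,@,,,,
,,@,,^@
,,,@,,@
,,,,@@,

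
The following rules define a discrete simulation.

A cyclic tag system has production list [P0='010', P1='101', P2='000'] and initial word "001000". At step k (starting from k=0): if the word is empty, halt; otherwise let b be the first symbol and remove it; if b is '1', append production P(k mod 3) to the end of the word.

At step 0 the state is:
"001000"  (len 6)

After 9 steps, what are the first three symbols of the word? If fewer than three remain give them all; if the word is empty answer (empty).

0) "001000"  (len 6)
1) "01000"  (len 5)
2) "1000"  (len 4)
3) "000000"  (len 6)
4) "00000"  (len 5)
5) "0000"  (len 4)
6) "000"  (len 3)
7) "00"  (len 2)
8) "0"  (len 1)
9) (halted — word empty)

(empty)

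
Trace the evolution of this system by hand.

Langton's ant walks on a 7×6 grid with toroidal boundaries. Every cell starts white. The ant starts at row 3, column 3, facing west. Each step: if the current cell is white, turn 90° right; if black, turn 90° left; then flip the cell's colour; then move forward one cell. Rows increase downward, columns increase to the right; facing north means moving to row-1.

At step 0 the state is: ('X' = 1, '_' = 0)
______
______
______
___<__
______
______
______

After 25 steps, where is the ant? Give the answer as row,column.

step 0: ______
______
______
___<__
______
______
______
step 1: ______
______
___^__
___X__
______
______
______
step 2: ______
______
___X>_
___X__
______
______
______
step 3: ______
______
___XX_
___Xv_
______
______
______
step 4: ______
______
___XX_
___<X_
______
______
______
step 5: ______
______
___XX_
____X_
___v__
______
______
step 6: ______
______
___XX_
____X_
__<X__
______
______
step 7: ______
______
___XX_
__^_X_
__XX__
______
______
step 8: ______
______
___XX_
__X>X_
__XX__
______
______
step 9: ______
______
___XX_
__XXX_
__Xv__
______
______
step 10: ______
______
___XX_
__XXX_
__X_>_
______
______
step 11: ______
______
___XX_
__XXX_
__X_X_
____v_
______
step 12: ______
______
___XX_
__XXX_
__X_X_
___<X_
______
step 13: ______
______
___XX_
__XXX_
__X^X_
___XX_
______
step 14: ______
______
___XX_
__XXX_
__XX>_
___XX_
______
step 15: ______
______
___XX_
__XX^_
__XX__
___XX_
______
step 16: ______
______
___XX_
__X<__
__XX__
___XX_
______
step 17: ______
______
___XX_
__X___
__Xv__
___XX_
______
step 18: ______
______
___XX_
__X___
__X_>_
___XX_
______
step 19: ______
______
___XX_
__X___
__X_X_
___Xv_
______
step 20: ______
______
___XX_
__X___
__X_X_
___X_>
______
step 21: ______
______
___XX_
__X___
__X_X_
___X_X
_____v
step 22: ______
______
___XX_
__X___
__X_X_
___X_X
____<X
step 23: ______
______
___XX_
__X___
__X_X_
___X^X
____XX
step 24: ______
______
___XX_
__X___
__X_X_
___XX>
____XX
step 25: ______
______
___XX_
__X___
__X_X^
___XX_
____XX

4,5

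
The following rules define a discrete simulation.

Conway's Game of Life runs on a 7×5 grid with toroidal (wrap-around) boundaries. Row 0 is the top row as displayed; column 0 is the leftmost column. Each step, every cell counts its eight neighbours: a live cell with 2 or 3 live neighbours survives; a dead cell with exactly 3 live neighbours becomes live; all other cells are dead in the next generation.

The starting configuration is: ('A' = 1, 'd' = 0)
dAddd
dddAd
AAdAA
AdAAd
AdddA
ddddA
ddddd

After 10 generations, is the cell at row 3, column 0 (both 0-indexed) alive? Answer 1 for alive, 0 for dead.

0) dAddd
dddAd
AAdAA
AdAAd
AdddA
ddddA
ddddd
1) ddddd
dAdAd
AAddd
ddAdd
AAddd
AdddA
ddddd
2) ddddd
AAAdd
AAddd
ddAdd
AAddA
AAddA
ddddd
3) dAddd
AdAdd
Adddd
ddAdA
ddAAA
dAddA
Adddd
4) AAddd
Adddd
AddAA
AAAdA
dAAdA
dAAdA
AAddd
5) ddddA
ddddd
ddAAd
ddddd
ddddA
ddddA
ddddA
6) ddddd
dddAd
ddddd
dddAd
ddddd
AddAA
AddAA
7) dddAd
ddddd
ddddd
ddddd
dddAd
AddAd
AddAd
8) ddddA
ddddd
ddddd
ddddd
ddddA
ddAAd
ddAAd
9) dddAd
ddddd
ddddd
ddddd
dddAd
ddAdA
ddAdA
10) dddAd
ddddd
ddddd
ddddd
dddAd
ddAdA
ddAdA

0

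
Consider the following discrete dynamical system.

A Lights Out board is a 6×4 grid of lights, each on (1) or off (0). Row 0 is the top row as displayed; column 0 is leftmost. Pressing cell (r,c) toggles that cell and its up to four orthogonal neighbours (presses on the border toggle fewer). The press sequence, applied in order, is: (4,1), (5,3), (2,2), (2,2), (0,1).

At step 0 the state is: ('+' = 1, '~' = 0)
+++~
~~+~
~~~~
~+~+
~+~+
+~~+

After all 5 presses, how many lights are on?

step 0: +++~
~~+~
~~~~
~+~+
~+~+
+~~+
step 1: +++~
~~+~
~~~~
~~~+
+~++
++~+
step 2: +++~
~~+~
~~~~
~~~+
+~+~
+++~
step 3: +++~
~~~~
~+++
~~++
+~+~
+++~
step 4: +++~
~~+~
~~~~
~~~+
+~+~
+++~
step 5: ~~~~
~++~
~~~~
~~~+
+~+~
+++~

8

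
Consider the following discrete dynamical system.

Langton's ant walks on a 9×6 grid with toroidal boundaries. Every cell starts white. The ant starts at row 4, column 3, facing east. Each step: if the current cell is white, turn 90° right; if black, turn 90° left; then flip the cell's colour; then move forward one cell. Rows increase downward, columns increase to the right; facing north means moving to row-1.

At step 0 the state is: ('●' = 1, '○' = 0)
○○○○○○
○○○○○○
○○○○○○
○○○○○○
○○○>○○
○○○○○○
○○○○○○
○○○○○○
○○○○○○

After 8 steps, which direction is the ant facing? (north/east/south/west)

0) ○○○○○○
○○○○○○
○○○○○○
○○○○○○
○○○>○○
○○○○○○
○○○○○○
○○○○○○
○○○○○○
1) ○○○○○○
○○○○○○
○○○○○○
○○○○○○
○○○●○○
○○○v○○
○○○○○○
○○○○○○
○○○○○○
2) ○○○○○○
○○○○○○
○○○○○○
○○○○○○
○○○●○○
○○<●○○
○○○○○○
○○○○○○
○○○○○○
3) ○○○○○○
○○○○○○
○○○○○○
○○○○○○
○○^●○○
○○●●○○
○○○○○○
○○○○○○
○○○○○○
4) ○○○○○○
○○○○○○
○○○○○○
○○○○○○
○○●>○○
○○●●○○
○○○○○○
○○○○○○
○○○○○○
5) ○○○○○○
○○○○○○
○○○○○○
○○○^○○
○○●○○○
○○●●○○
○○○○○○
○○○○○○
○○○○○○
6) ○○○○○○
○○○○○○
○○○○○○
○○○●>○
○○●○○○
○○●●○○
○○○○○○
○○○○○○
○○○○○○
7) ○○○○○○
○○○○○○
○○○○○○
○○○●●○
○○●○v○
○○●●○○
○○○○○○
○○○○○○
○○○○○○
8) ○○○○○○
○○○○○○
○○○○○○
○○○●●○
○○●<●○
○○●●○○
○○○○○○
○○○○○○
○○○○○○

west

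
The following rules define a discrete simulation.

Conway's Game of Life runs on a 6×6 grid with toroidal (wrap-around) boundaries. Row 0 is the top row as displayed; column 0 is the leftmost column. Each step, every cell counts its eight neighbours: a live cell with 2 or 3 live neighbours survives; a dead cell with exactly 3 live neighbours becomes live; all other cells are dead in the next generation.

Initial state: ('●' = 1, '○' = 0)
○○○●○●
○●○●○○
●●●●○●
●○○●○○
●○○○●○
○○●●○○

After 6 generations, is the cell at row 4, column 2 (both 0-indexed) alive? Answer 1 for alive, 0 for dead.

step 0: ○○○●○●
○●○●○○
●●●●○●
●○○●○○
●○○○●○
○○●●○○
step 1: ○○○●○○
○●○●○●
○○○●○●
○○○●○○
○●●○●●
○○●●○●
step 2: ●○○●○○
●○○●○○
●○○●○○
●○○●○●
●●○○○●
●●○○○●
step 3: ○○●○●○
●●●●●●
●●●●○○
○○●○○○
○○●○○○
○○●○●○
step 4: ●○○○○○
○○○○○○
○○○○○○
○○○○○○
○●●○○○
○●●○○○
step 5: ○●○○○○
○○○○○○
○○○○○○
○○○○○○
○●●○○○
●○●○○○
step 6: ○●○○○○
○○○○○○
○○○○○○
○○○○○○
○●●○○○
●○●○○○

1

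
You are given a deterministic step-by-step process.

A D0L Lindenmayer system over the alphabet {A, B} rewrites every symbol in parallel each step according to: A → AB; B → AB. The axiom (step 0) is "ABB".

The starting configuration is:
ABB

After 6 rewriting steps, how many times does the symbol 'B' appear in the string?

96

k=0  ABB
k=1  ABABAB
k=2  ABABABABABAB
k=3  ABABABABABABABABABABABAB
k=4  ABABABABABABABABABABABABABABABABABABABABABABABAB
k=5  ABABABABABABABABABABABABABABABABABABABABABABABABABABABABABABABABABABABABABABABABABABABABABABABAB
k=6  ABABABABABABABABABABABABABABABABABABABABABABABABABABABABAB…ABABABABABABABABABABABABABABABABABABABABABABABABABABABABAB  (len 192)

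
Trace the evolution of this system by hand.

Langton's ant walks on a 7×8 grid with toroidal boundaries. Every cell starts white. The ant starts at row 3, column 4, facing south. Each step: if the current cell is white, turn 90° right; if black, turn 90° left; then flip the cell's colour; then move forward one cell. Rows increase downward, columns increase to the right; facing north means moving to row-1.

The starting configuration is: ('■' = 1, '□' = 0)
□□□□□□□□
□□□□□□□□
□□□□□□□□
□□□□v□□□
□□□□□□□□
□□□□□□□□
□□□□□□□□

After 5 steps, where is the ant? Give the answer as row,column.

step 0: □□□□□□□□
□□□□□□□□
□□□□□□□□
□□□□v□□□
□□□□□□□□
□□□□□□□□
□□□□□□□□
step 1: □□□□□□□□
□□□□□□□□
□□□□□□□□
□□□<■□□□
□□□□□□□□
□□□□□□□□
□□□□□□□□
step 2: □□□□□□□□
□□□□□□□□
□□□^□□□□
□□□■■□□□
□□□□□□□□
□□□□□□□□
□□□□□□□□
step 3: □□□□□□□□
□□□□□□□□
□□□■>□□□
□□□■■□□□
□□□□□□□□
□□□□□□□□
□□□□□□□□
step 4: □□□□□□□□
□□□□□□□□
□□□■■□□□
□□□■v□□□
□□□□□□□□
□□□□□□□□
□□□□□□□□
step 5: □□□□□□□□
□□□□□□□□
□□□■■□□□
□□□■□>□□
□□□□□□□□
□□□□□□□□
□□□□□□□□

3,5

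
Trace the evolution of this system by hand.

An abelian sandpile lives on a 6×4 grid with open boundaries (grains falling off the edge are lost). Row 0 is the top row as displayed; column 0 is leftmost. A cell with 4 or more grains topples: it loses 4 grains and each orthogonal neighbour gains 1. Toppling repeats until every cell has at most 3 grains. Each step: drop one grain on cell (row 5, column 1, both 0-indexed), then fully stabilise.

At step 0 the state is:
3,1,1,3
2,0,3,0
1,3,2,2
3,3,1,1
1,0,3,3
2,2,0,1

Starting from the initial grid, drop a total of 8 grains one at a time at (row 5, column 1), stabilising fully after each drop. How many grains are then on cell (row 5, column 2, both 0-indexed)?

k=0  3,1,1,3
2,0,3,0
1,3,2,2
3,3,1,1
1,0,3,3
2,2,0,1
k=1  3,1,1,3
2,0,3,0
1,3,2,2
3,3,1,1
1,0,3,3
2,3,0,1
k=2  3,1,1,3
2,0,3,0
1,3,2,2
3,3,1,1
1,1,3,3
3,0,1,1
k=3  3,1,1,3
2,0,3,0
1,3,2,2
3,3,1,1
1,1,3,3
3,1,1,1
k=4  3,1,1,3
2,0,3,0
1,3,2,2
3,3,1,1
1,1,3,3
3,2,1,1
k=5  3,1,1,3
2,0,3,0
1,3,2,2
3,3,1,1
1,1,3,3
3,3,1,1
k=6  3,1,1,3
2,0,3,0
1,3,2,2
3,3,1,1
2,2,3,3
0,1,2,1
k=7  3,1,1,3
2,0,3,0
1,3,2,2
3,3,1,1
2,2,3,3
0,2,2,1
k=8  3,1,1,3
2,0,3,0
1,3,2,2
3,3,1,1
2,2,3,3
0,3,2,1

2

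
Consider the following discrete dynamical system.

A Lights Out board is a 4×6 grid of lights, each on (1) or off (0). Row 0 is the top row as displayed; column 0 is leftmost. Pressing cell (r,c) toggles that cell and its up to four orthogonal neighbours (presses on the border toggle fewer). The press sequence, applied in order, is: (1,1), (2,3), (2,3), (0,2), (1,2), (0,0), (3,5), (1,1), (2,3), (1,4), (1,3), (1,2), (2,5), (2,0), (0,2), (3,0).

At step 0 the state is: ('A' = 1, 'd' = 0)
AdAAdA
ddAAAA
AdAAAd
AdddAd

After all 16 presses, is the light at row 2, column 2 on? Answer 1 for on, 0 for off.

t=0: AdAAdA
ddAAAA
AdAAAd
AdddAd
t=1: AAAAdA
AAdAAA
AAAAAd
AdddAd
t=2: AAAAdA
AAddAA
AAdddd
AddAAd
t=3: AAAAdA
AAdAAA
AAAAAd
AdddAd
t=4: AddddA
AAAAAA
AAAAAd
AdddAd
t=5: AdAddA
AdddAA
AAdAAd
AdddAd
t=6: dAAddA
ddddAA
AAdAAd
AdddAd
t=7: dAAddA
ddddAA
AAdAAA
AddddA
t=8: ddAddA
AAAdAA
AddAAA
AddddA
t=9: ddAddA
AAAAAA
AdAddA
AddAdA
t=10: ddAdAA
AAAddd
AdAdAA
AddAdA
t=11: ddAAAA
AAdAAd
AdAAAA
AddAdA
t=12: dddAAA
AdAdAd
AddAAA
AddAdA
t=13: dddAAA
AdAdAA
AddAdd
AddAdd
t=14: dddAAA
ddAdAA
dAdAdd
dddAdd
t=15: dAAdAA
ddddAA
dAdAdd
dddAdd
t=16: dAAdAA
ddddAA
AAdAdd
AAdAdd

0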